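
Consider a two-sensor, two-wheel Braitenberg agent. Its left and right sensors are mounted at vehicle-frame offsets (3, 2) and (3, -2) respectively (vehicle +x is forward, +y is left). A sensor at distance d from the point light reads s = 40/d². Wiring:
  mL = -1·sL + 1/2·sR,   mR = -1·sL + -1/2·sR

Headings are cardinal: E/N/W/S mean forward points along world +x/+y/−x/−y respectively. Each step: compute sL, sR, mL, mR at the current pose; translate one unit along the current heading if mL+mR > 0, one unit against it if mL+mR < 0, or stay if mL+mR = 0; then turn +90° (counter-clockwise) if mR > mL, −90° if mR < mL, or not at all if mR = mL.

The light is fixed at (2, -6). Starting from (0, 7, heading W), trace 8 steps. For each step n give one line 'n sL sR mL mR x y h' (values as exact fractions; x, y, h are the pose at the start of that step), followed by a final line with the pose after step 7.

0 20/73 4/25 -354/1825 -646/1825 0 7 W
1 8/53 40/257 -996/13621 -3116/13621 1 7 N
2 1/5 5/13 -1/130 -51/130 1 6 E
3 40/81 40/97 -2260/7857 -5500/7857 0 6 S
4 20/73 4/25 -354/1825 -646/1825 0 7 W
5 8/53 40/257 -996/13621 -3116/13621 1 7 N
6 1/5 5/13 -1/130 -51/130 1 6 E
7 40/81 40/97 -2260/7857 -5500/7857 0 6 S
final 0 7 W

n=0: pose=(0,7,W); sL=20/73, sR=4/25; mL=-354/1825, mR=-646/1825; mL+mR=-40/73 → advance -1; mR−mL=-4/25 → turn -1·90°
n=1: pose=(1,7,N); sL=8/53, sR=40/257; mL=-996/13621, mR=-3116/13621; mL+mR=-16/53 → advance -1; mR−mL=-40/257 → turn -1·90°
n=2: pose=(1,6,E); sL=1/5, sR=5/13; mL=-1/130, mR=-51/130; mL+mR=-2/5 → advance -1; mR−mL=-5/13 → turn -1·90°
n=3: pose=(0,6,S); sL=40/81, sR=40/97; mL=-2260/7857, mR=-5500/7857; mL+mR=-80/81 → advance -1; mR−mL=-40/97 → turn -1·90°
n=4: pose=(0,7,W); sL=20/73, sR=4/25; mL=-354/1825, mR=-646/1825; mL+mR=-40/73 → advance -1; mR−mL=-4/25 → turn -1·90°
n=5: pose=(1,7,N); sL=8/53, sR=40/257; mL=-996/13621, mR=-3116/13621; mL+mR=-16/53 → advance -1; mR−mL=-40/257 → turn -1·90°
n=6: pose=(1,6,E); sL=1/5, sR=5/13; mL=-1/130, mR=-51/130; mL+mR=-2/5 → advance -1; mR−mL=-5/13 → turn -1·90°
n=7: pose=(0,6,S); sL=40/81, sR=40/97; mL=-2260/7857, mR=-5500/7857; mL+mR=-80/81 → advance -1; mR−mL=-40/97 → turn -1·90°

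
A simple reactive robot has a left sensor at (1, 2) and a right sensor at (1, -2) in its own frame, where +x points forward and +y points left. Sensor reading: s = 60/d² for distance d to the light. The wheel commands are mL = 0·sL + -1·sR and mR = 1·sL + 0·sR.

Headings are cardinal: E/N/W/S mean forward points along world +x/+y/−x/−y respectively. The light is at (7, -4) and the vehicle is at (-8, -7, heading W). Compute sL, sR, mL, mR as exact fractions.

left sensor world pos  = (-9, -9); dL² = 281
right sensor world pos = (-9, -5); dR² = 257
sL = 60/281 = 60/281
sR = 60/257 = 60/257
mL = 0·sL + -1·sR = -60/257
mR = 1·sL + 0·sR = 60/281

60/281 60/257 -60/257 60/281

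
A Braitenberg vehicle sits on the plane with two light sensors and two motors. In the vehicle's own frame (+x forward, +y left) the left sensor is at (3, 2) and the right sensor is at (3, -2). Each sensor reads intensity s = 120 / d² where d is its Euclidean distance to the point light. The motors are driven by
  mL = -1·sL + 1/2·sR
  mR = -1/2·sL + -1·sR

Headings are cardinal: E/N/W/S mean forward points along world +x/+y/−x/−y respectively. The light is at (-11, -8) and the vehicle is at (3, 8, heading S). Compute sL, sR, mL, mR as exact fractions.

24/85 120/313 -2412/26605 -13956/26605

left sensor world pos  = (5, 5); dL² = 425
right sensor world pos = (1, 5); dR² = 313
sL = 120/425 = 24/85
sR = 120/313 = 120/313
mL = -1·sL + 1/2·sR = -2412/26605
mR = -1/2·sL + -1·sR = -13956/26605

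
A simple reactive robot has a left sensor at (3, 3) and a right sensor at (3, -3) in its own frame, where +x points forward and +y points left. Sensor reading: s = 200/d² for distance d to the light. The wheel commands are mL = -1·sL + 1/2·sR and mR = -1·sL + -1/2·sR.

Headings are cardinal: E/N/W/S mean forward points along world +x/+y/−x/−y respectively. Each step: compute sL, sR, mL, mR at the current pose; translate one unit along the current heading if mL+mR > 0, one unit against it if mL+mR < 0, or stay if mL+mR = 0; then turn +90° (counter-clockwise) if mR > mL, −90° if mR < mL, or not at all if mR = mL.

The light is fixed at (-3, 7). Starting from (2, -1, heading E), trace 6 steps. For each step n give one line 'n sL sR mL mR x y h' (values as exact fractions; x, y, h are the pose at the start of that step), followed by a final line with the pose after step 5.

0 200/89 40/37 -5620/3293 -9180/3293 2 -1 E
1 20/17 100/61 -370/1037 -2070/1037 1 -1 S
2 200/101 200/17 6700/1717 -13500/1717 1 0 W
3 10 5/2 -35/4 -45/4 2 0 N
4 200/89 40/37 -5620/3293 -9180/3293 2 -1 E
5 20/17 100/61 -370/1037 -2070/1037 1 -1 S
final 1 0 W

n=0: pose=(2,-1,E); sL=200/89, sR=40/37; mL=-5620/3293, mR=-9180/3293; mL+mR=-400/89 → advance -1; mR−mL=-40/37 → turn -1·90°
n=1: pose=(1,-1,S); sL=20/17, sR=100/61; mL=-370/1037, mR=-2070/1037; mL+mR=-40/17 → advance -1; mR−mL=-100/61 → turn -1·90°
n=2: pose=(1,0,W); sL=200/101, sR=200/17; mL=6700/1717, mR=-13500/1717; mL+mR=-400/101 → advance -1; mR−mL=-200/17 → turn -1·90°
n=3: pose=(2,0,N); sL=10, sR=5/2; mL=-35/4, mR=-45/4; mL+mR=-20 → advance -1; mR−mL=-5/2 → turn -1·90°
n=4: pose=(2,-1,E); sL=200/89, sR=40/37; mL=-5620/3293, mR=-9180/3293; mL+mR=-400/89 → advance -1; mR−mL=-40/37 → turn -1·90°
n=5: pose=(1,-1,S); sL=20/17, sR=100/61; mL=-370/1037, mR=-2070/1037; mL+mR=-40/17 → advance -1; mR−mL=-100/61 → turn -1·90°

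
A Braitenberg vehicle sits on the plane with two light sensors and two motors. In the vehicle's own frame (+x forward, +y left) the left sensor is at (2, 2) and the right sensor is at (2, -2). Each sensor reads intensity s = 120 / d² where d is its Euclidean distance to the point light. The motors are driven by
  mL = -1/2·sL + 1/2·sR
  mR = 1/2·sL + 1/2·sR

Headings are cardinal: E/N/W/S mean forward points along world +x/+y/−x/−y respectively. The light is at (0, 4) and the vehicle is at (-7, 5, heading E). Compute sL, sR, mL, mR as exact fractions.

60/17 60/13 120/221 900/221

left sensor world pos  = (-5, 7); dL² = 34
right sensor world pos = (-5, 3); dR² = 26
sL = 120/34 = 60/17
sR = 120/26 = 60/13
mL = -1/2·sL + 1/2·sR = 120/221
mR = 1/2·sL + 1/2·sR = 900/221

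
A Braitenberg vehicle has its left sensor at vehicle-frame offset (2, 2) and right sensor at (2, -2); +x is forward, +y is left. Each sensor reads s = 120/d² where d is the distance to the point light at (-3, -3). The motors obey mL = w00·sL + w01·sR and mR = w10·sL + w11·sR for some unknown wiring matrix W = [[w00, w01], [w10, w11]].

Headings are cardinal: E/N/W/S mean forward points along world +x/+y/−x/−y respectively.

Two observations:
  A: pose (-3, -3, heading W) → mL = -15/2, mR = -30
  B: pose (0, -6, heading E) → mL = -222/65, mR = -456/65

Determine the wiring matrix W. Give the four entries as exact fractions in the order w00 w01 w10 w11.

-1 1/2 -1 -1

obs A: pose=(-3,-3,W) → sL=15, sR=15, mL=-15/2, mR=-30
obs B: pose=(0,-6,E) → sL=60/13, sR=12/5, mL=-222/65, mR=-456/65
sensor matrix S = [[15, 15], [60/13, 12/5]]; det S = -432/13
solve [mL_A; mL_B] = S·[w00; w01] and [mR_A; mR_B] = S·[w10; w11]:
  w00 = -1, w01 = 1/2, w10 = -1, w11 = -1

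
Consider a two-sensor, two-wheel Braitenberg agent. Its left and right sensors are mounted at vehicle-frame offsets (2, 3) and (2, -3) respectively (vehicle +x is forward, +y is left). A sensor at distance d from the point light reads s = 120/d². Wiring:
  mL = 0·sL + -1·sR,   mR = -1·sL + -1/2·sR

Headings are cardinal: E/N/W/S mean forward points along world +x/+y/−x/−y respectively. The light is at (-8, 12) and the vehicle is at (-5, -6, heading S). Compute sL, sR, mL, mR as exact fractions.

left sensor world pos  = (-2, -8); dL² = 436
right sensor world pos = (-8, -8); dR² = 400
sL = 120/436 = 30/109
sR = 120/400 = 3/10
mL = 0·sL + -1·sR = -3/10
mR = -1·sL + -1/2·sR = -927/2180

30/109 3/10 -3/10 -927/2180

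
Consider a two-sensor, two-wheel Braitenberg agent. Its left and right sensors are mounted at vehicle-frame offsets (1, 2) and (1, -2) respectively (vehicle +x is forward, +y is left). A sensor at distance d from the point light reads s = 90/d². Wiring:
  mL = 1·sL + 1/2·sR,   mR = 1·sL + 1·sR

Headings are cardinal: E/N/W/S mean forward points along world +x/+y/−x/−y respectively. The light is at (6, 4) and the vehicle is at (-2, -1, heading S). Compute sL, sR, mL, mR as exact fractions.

5/4 45/68 215/136 65/34

left sensor world pos  = (0, -2); dL² = 72
right sensor world pos = (-4, -2); dR² = 136
sL = 90/72 = 5/4
sR = 90/136 = 45/68
mL = 1·sL + 1/2·sR = 215/136
mR = 1·sL + 1·sR = 65/34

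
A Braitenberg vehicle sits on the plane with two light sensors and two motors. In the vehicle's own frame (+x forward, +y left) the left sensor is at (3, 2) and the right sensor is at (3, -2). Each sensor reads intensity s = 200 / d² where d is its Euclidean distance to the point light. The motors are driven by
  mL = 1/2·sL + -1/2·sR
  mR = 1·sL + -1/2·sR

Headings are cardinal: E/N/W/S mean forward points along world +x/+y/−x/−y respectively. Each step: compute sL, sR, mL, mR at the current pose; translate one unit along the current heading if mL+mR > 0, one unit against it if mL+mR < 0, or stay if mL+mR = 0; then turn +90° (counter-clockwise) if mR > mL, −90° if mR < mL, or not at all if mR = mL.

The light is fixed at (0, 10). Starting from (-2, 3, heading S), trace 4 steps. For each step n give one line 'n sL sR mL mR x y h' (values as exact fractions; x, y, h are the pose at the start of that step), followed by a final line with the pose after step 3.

0 2 50/29 4/29 33/29 -2 3 S
1 200/37 200/101 6400/3737 16500/3737 -2 2 E
2 100/17 100/13 -200/221 450/221 -1 2 N
3 200/97 200/41 -5600/3977 -1500/3977 -1 3 W
final 0 3 S

n=0: pose=(-2,3,S); sL=2, sR=50/29; mL=4/29, mR=33/29; mL+mR=37/29 → advance +1; mR−mL=1 → turn +1·90°
n=1: pose=(-2,2,E); sL=200/37, sR=200/101; mL=6400/3737, mR=16500/3737; mL+mR=22900/3737 → advance +1; mR−mL=100/37 → turn +1·90°
n=2: pose=(-1,2,N); sL=100/17, sR=100/13; mL=-200/221, mR=450/221; mL+mR=250/221 → advance +1; mR−mL=50/17 → turn +1·90°
n=3: pose=(-1,3,W); sL=200/97, sR=200/41; mL=-5600/3977, mR=-1500/3977; mL+mR=-7100/3977 → advance -1; mR−mL=100/97 → turn +1·90°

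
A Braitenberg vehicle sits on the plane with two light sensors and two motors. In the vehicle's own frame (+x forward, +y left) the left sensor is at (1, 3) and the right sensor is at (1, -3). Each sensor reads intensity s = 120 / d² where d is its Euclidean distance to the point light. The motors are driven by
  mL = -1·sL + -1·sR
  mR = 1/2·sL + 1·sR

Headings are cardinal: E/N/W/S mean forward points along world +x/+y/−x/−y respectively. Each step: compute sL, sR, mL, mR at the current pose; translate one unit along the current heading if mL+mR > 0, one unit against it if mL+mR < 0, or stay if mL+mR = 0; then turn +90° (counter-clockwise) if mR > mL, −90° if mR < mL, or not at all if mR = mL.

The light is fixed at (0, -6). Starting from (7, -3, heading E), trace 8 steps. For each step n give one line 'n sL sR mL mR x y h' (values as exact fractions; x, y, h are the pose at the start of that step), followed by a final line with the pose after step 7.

n=0: pose=(7,-3,E); sL=6/5, sR=15/8; mL=-123/40, mR=99/40; mL+mR=-3/5 → advance -1; mR−mL=111/20 → turn +1·90°
n=1: pose=(6,-3,N); sL=24/5, sR=120/97; mL=-2928/485, mR=1764/485; mL+mR=-12/5 → advance -1; mR−mL=4692/485 → turn +1·90°
n=2: pose=(6,-4,W); sL=60/13, sR=12/5; mL=-456/65, mR=306/65; mL+mR=-30/13 → advance -1; mR−mL=762/65 → turn +1·90°
n=3: pose=(7,-4,S); sL=120/101, sR=120/17; mL=-14160/1717, mR=13140/1717; mL+mR=-60/101 → advance -1; mR−mL=27300/1717 → turn +1·90°
n=4: pose=(7,-3,E); sL=6/5, sR=15/8; mL=-123/40, mR=99/40; mL+mR=-3/5 → advance -1; mR−mL=111/20 → turn +1·90°
n=5: pose=(6,-3,N); sL=24/5, sR=120/97; mL=-2928/485, mR=1764/485; mL+mR=-12/5 → advance -1; mR−mL=4692/485 → turn +1·90°
n=6: pose=(6,-4,W); sL=60/13, sR=12/5; mL=-456/65, mR=306/65; mL+mR=-30/13 → advance -1; mR−mL=762/65 → turn +1·90°
n=7: pose=(7,-4,S); sL=120/101, sR=120/17; mL=-14160/1717, mR=13140/1717; mL+mR=-60/101 → advance -1; mR−mL=27300/1717 → turn +1·90°

0 6/5 15/8 -123/40 99/40 7 -3 E
1 24/5 120/97 -2928/485 1764/485 6 -3 N
2 60/13 12/5 -456/65 306/65 6 -4 W
3 120/101 120/17 -14160/1717 13140/1717 7 -4 S
4 6/5 15/8 -123/40 99/40 7 -3 E
5 24/5 120/97 -2928/485 1764/485 6 -3 N
6 60/13 12/5 -456/65 306/65 6 -4 W
7 120/101 120/17 -14160/1717 13140/1717 7 -4 S
final 7 -3 E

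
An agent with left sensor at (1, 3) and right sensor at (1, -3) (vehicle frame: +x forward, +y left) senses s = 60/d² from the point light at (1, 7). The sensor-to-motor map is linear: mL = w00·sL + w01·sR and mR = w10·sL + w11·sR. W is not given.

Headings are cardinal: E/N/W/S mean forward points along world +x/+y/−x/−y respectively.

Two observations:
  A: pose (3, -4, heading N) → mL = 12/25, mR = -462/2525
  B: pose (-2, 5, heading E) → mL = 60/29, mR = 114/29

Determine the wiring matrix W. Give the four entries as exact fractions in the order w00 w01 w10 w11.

0 1 1/2 -1

obs A: pose=(3,-4,N) → sL=60/101, sR=12/25, mL=12/25, mR=-462/2525
obs B: pose=(-2,5,E) → sL=12, sR=60/29, mL=60/29, mR=114/29
sensor matrix S = [[60/101, 12/25], [12, 60/29]]; det S = -331776/73225
solve [mL_A; mL_B] = S·[w00; w01] and [mR_A; mR_B] = S·[w10; w11]:
  w00 = 0, w01 = 1, w10 = 1/2, w11 = -1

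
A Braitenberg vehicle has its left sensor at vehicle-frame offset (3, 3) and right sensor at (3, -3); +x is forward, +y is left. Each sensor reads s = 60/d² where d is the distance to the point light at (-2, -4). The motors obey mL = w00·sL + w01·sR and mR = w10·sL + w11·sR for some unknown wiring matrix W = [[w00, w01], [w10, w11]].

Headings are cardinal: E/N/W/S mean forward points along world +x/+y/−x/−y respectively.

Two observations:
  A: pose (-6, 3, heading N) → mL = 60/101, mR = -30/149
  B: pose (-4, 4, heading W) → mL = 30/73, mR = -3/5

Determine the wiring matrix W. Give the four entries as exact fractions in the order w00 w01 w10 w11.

obs A: pose=(-6,3,N) → sL=60/149, sR=60/101, mL=60/101, mR=-30/149
obs B: pose=(-4,4,W) → sL=6/5, sR=30/73, mL=30/73, mR=-3/5
sensor matrix S = [[60/149, 60/101], [6/5, 30/73]]; det S = -601344/1098577
solve [mL_A; mL_B] = S·[w00; w01] and [mR_A; mR_B] = S·[w10; w11]:
  w00 = 0, w01 = 1, w10 = -1/2, w11 = 0

0 1 -1/2 0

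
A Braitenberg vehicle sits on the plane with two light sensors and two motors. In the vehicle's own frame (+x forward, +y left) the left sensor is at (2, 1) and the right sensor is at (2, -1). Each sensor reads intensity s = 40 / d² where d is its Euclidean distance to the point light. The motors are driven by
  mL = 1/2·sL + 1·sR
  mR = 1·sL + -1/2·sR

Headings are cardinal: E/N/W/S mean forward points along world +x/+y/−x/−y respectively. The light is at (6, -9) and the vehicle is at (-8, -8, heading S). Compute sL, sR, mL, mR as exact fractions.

4/17 20/113 566/1921 282/1921

left sensor world pos  = (-7, -10); dL² = 170
right sensor world pos = (-9, -10); dR² = 226
sL = 40/170 = 4/17
sR = 40/226 = 20/113
mL = 1/2·sL + 1·sR = 566/1921
mR = 1·sL + -1/2·sR = 282/1921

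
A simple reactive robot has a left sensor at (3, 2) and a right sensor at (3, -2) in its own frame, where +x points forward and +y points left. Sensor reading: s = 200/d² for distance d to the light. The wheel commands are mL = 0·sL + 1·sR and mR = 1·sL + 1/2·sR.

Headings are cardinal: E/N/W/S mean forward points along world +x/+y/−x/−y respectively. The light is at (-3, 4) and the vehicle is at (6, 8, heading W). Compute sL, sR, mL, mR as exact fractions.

left sensor world pos  = (3, 6); dL² = 40
right sensor world pos = (3, 10); dR² = 72
sL = 200/40 = 5
sR = 200/72 = 25/9
mL = 0·sL + 1·sR = 25/9
mR = 1·sL + 1/2·sR = 115/18

5 25/9 25/9 115/18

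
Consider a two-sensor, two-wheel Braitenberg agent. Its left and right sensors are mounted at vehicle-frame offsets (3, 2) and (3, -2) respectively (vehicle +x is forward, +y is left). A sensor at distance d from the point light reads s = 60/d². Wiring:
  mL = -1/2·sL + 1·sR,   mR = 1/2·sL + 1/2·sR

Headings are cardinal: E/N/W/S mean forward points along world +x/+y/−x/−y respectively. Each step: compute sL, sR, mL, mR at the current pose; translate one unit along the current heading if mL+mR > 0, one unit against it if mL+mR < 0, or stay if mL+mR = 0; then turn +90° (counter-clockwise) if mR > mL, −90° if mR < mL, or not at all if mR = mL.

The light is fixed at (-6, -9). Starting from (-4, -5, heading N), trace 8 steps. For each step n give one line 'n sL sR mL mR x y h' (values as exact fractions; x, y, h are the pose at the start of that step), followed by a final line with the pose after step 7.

0 60/49 12/13 198/637 684/637 -4 -5 N
1 6 6/5 -9/5 18/5 -4 -4 W
2 60/13 12 126/13 108/13 -5 -4 S
3 15/2 3/2 -9/4 9/2 -5 -5 W
4 12 12 6 12 -6 -5 S
5 30/17 6 87/17 66/17 -6 -6 E
6 20/3 60 170/3 100/3 -5 -6 S
7 15 3 -9/2 9 -5 -7 W
final -6 -7 S

n=0: pose=(-4,-5,N); sL=60/49, sR=12/13; mL=198/637, mR=684/637; mL+mR=18/13 → advance +1; mR−mL=486/637 → turn +1·90°
n=1: pose=(-4,-4,W); sL=6, sR=6/5; mL=-9/5, mR=18/5; mL+mR=9/5 → advance +1; mR−mL=27/5 → turn +1·90°
n=2: pose=(-5,-4,S); sL=60/13, sR=12; mL=126/13, mR=108/13; mL+mR=18 → advance +1; mR−mL=-18/13 → turn -1·90°
n=3: pose=(-5,-5,W); sL=15/2, sR=3/2; mL=-9/4, mR=9/2; mL+mR=9/4 → advance +1; mR−mL=27/4 → turn +1·90°
n=4: pose=(-6,-5,S); sL=12, sR=12; mL=6, mR=12; mL+mR=18 → advance +1; mR−mL=6 → turn +1·90°
n=5: pose=(-6,-6,E); sL=30/17, sR=6; mL=87/17, mR=66/17; mL+mR=9 → advance +1; mR−mL=-21/17 → turn -1·90°
n=6: pose=(-5,-6,S); sL=20/3, sR=60; mL=170/3, mR=100/3; mL+mR=90 → advance +1; mR−mL=-70/3 → turn -1·90°
n=7: pose=(-5,-7,W); sL=15, sR=3; mL=-9/2, mR=9; mL+mR=9/2 → advance +1; mR−mL=27/2 → turn +1·90°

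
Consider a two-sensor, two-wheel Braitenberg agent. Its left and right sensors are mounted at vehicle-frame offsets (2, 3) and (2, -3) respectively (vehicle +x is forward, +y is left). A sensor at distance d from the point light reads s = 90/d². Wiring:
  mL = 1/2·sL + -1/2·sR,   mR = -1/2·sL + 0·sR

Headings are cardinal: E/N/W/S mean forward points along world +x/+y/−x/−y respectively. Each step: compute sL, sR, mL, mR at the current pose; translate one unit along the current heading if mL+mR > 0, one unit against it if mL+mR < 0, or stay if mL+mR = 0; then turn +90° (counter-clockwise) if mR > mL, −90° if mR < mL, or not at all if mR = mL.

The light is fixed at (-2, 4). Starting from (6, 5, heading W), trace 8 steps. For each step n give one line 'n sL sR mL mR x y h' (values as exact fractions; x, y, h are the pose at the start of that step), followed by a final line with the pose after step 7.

0 9/4 45/26 27/104 -9/8 6 5 W
1 2 10/17 12/17 -1 7 5 N
2 9/13 9/13 0 -9/26 7 4 E
3 18/25 90/29 -864/725 -9/25 6 4 S
4 45/58 45/52 -135/3016 -45/116 6 5 E
5 90/101 90/17 -3780/1717 -45/101 5 5 S
6 45/53 45/41 -270/2173 -45/106 5 6 E
7 10/9 10 -40/9 -5/9 4 6 S
final 4 7 E

n=0: pose=(6,5,W); sL=9/4, sR=45/26; mL=27/104, mR=-9/8; mL+mR=-45/52 → advance -1; mR−mL=-18/13 → turn -1·90°
n=1: pose=(7,5,N); sL=2, sR=10/17; mL=12/17, mR=-1; mL+mR=-5/17 → advance -1; mR−mL=-29/17 → turn -1·90°
n=2: pose=(7,4,E); sL=9/13, sR=9/13; mL=0, mR=-9/26; mL+mR=-9/26 → advance -1; mR−mL=-9/26 → turn -1·90°
n=3: pose=(6,4,S); sL=18/25, sR=90/29; mL=-864/725, mR=-9/25; mL+mR=-45/29 → advance -1; mR−mL=603/725 → turn +1·90°
n=4: pose=(6,5,E); sL=45/58, sR=45/52; mL=-135/3016, mR=-45/116; mL+mR=-45/104 → advance -1; mR−mL=-1035/3016 → turn -1·90°
n=5: pose=(5,5,S); sL=90/101, sR=90/17; mL=-3780/1717, mR=-45/101; mL+mR=-45/17 → advance -1; mR−mL=3015/1717 → turn +1·90°
n=6: pose=(5,6,E); sL=45/53, sR=45/41; mL=-270/2173, mR=-45/106; mL+mR=-45/82 → advance -1; mR−mL=-1305/4346 → turn -1·90°
n=7: pose=(4,6,S); sL=10/9, sR=10; mL=-40/9, mR=-5/9; mL+mR=-5 → advance -1; mR−mL=35/9 → turn +1·90°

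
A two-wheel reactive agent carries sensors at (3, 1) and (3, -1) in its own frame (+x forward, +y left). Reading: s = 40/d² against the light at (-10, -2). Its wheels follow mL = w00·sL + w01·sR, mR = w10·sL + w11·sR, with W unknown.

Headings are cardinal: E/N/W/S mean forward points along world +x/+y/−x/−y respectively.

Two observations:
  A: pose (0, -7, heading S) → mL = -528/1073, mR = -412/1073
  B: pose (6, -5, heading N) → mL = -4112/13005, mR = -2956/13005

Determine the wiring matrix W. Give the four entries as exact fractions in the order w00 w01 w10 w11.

obs A: pose=(0,-7,S) → sL=8/37, sR=8/29, mL=-528/1073, mR=-412/1073
obs B: pose=(6,-5,N) → sL=8/45, sR=40/289, mL=-4112/13005, mR=-2956/13005
sensor matrix S = [[8/37, 8/29], [8/45, 40/289]]; det S = -266752/13954365
solve [mL_A; mL_B] = S·[w00; w01] and [mR_A; mR_B] = S·[w10; w11]:
  w00 = -1, w01 = -1, w10 = -1/2, w11 = -1

-1 -1 -1/2 -1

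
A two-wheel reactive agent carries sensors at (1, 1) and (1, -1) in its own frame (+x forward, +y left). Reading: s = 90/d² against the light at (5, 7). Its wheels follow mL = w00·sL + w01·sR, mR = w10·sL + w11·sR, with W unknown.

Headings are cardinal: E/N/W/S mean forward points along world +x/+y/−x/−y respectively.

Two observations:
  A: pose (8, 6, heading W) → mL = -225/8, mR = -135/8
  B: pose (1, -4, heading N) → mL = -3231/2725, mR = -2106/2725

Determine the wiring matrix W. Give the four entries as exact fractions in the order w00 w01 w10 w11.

obs A: pose=(8,6,W) → sL=45/4, sR=45/2, mL=-225/8, mR=-135/8
obs B: pose=(1,-4,N) → sL=18/25, sR=90/109, mL=-3231/2725, mR=-2106/2725
sensor matrix S = [[45/4, 45/2], [18/25, 90/109]]; det S = -7533/1090
solve [mL_A; mL_B] = S·[w00; w01] and [mR_A; mR_B] = S·[w10; w11]:
  w00 = -1/2, w01 = -1, w10 = -1/2, w11 = -1/2

-1/2 -1 -1/2 -1/2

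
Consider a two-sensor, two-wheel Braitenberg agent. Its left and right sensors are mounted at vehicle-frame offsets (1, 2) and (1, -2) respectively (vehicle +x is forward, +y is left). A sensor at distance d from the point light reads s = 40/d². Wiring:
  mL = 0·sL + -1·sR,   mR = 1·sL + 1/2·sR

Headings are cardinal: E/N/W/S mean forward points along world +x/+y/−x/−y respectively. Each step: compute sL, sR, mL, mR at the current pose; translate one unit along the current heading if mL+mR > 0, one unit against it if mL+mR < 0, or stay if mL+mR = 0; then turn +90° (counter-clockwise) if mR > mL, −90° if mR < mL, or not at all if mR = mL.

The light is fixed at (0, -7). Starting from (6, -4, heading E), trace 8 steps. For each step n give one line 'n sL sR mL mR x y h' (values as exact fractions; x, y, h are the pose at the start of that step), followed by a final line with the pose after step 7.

n=0: pose=(6,-4,E); sL=20/37, sR=4/5; mL=-4/5, mR=174/185; mL+mR=26/185 → advance +1; mR−mL=322/185 → turn +1·90°
n=1: pose=(7,-4,N); sL=40/41, sR=40/97; mL=-40/97, mR=4700/3977; mL+mR=3060/3977 → advance +1; mR−mL=6340/3977 → turn +1·90°
n=2: pose=(7,-3,W); sL=1, sR=5/9; mL=-5/9, mR=23/18; mL+mR=13/18 → advance +1; mR−mL=11/6 → turn +1·90°
n=3: pose=(6,-3,S); sL=40/73, sR=8/5; mL=-8/5, mR=492/365; mL+mR=-92/365 → advance -1; mR−mL=1076/365 → turn +1·90°
n=4: pose=(6,-2,E); sL=20/49, sR=20/29; mL=-20/29, mR=1070/1421; mL+mR=90/1421 → advance +1; mR−mL=2050/1421 → turn +1·90°
n=5: pose=(7,-2,N); sL=40/61, sR=40/117; mL=-40/117, mR=5900/7137; mL+mR=3460/7137 → advance +1; mR−mL=2780/2379 → turn +1·90°
n=6: pose=(7,-1,W); sL=10/13, sR=2/5; mL=-2/5, mR=63/65; mL+mR=37/65 → advance +1; mR−mL=89/65 → turn +1·90°
n=7: pose=(6,-1,S); sL=40/89, sR=40/41; mL=-40/41, mR=3420/3649; mL+mR=-140/3649 → advance -1; mR−mL=6980/3649 → turn +1·90°

0 20/37 4/5 -4/5 174/185 6 -4 E
1 40/41 40/97 -40/97 4700/3977 7 -4 N
2 1 5/9 -5/9 23/18 7 -3 W
3 40/73 8/5 -8/5 492/365 6 -3 S
4 20/49 20/29 -20/29 1070/1421 6 -2 E
5 40/61 40/117 -40/117 5900/7137 7 -2 N
6 10/13 2/5 -2/5 63/65 7 -1 W
7 40/89 40/41 -40/41 3420/3649 6 -1 S
final 6 0 E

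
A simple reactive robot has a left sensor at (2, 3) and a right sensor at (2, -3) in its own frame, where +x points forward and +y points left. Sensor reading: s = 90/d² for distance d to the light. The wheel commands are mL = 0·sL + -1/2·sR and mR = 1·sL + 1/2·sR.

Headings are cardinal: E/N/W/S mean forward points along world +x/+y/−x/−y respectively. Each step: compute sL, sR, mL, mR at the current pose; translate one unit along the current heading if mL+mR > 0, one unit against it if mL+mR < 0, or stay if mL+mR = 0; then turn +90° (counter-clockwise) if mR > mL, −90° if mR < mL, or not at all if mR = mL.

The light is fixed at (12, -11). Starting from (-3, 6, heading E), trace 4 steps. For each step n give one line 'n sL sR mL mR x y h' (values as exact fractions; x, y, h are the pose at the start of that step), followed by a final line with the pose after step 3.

0 90/569 18/73 -9/73 11691/41537 -3 6 E
1 9/65 45/241 -45/482 7263/31330 -2 6 N
2 90/481 90/697 -45/697 84375/335257 -2 7 W
3 9/40 9/58 -9/116 351/1160 -3 7 S
final -3 6 E

n=0: pose=(-3,6,E); sL=90/569, sR=18/73; mL=-9/73, mR=11691/41537; mL+mR=90/569 → advance +1; mR−mL=16812/41537 → turn +1·90°
n=1: pose=(-2,6,N); sL=9/65, sR=45/241; mL=-45/482, mR=7263/31330; mL+mR=9/65 → advance +1; mR−mL=5094/15665 → turn +1·90°
n=2: pose=(-2,7,W); sL=90/481, sR=90/697; mL=-45/697, mR=84375/335257; mL+mR=90/481 → advance +1; mR−mL=106020/335257 → turn +1·90°
n=3: pose=(-3,7,S); sL=9/40, sR=9/58; mL=-9/116, mR=351/1160; mL+mR=9/40 → advance +1; mR−mL=441/1160 → turn +1·90°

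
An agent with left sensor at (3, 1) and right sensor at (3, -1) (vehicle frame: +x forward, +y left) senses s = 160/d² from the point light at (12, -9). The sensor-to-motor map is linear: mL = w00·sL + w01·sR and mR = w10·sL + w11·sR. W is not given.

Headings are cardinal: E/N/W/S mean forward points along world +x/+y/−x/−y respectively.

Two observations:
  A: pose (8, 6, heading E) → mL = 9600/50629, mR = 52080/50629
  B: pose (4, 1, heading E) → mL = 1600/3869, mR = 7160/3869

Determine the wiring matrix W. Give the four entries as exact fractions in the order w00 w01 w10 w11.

obs A: pose=(8,6,E) → sL=160/257, sR=160/197, mL=9600/50629, mR=52080/50629
obs B: pose=(4,1,E) → sL=80/73, sR=80/53, mL=1600/3869, mR=7160/3869
sensor matrix S = [[160/257, 160/197], [80/73, 80/53]]; det S = 9728000/195883601
solve [mL_A; mL_B] = S·[w00; w01] and [mR_A; mR_B] = S·[w10; w11]:
  w00 = -1, w01 = 1, w10 = 1, w11 = 1/2

-1 1 1 1/2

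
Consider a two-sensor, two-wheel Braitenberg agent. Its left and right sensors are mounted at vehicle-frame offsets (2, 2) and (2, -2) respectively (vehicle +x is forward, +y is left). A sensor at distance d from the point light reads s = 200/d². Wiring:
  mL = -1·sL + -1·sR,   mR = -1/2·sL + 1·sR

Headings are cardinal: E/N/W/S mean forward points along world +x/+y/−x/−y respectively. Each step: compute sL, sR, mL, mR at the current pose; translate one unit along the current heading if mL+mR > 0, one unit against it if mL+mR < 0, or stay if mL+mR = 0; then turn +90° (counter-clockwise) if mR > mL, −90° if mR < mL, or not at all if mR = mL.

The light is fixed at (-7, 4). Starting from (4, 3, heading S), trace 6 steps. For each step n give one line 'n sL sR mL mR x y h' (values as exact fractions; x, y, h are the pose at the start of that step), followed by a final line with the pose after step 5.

0 100/89 20/9 -2680/801 1330/801 4 3 S
1 200/173 200/173 -400/173 100/173 4 4 E
2 50/17 50/37 -2700/629 -75/629 3 4 N
3 200/73 40/13 -5520/949 1620/949 3 3 W
4 100/89 20/9 -2680/801 1330/801 4 3 S
5 200/173 200/173 -400/173 100/173 4 4 E
final 3 4 N

n=0: pose=(4,3,S); sL=100/89, sR=20/9; mL=-2680/801, mR=1330/801; mL+mR=-150/89 → advance -1; mR−mL=4010/801 → turn +1·90°
n=1: pose=(4,4,E); sL=200/173, sR=200/173; mL=-400/173, mR=100/173; mL+mR=-300/173 → advance -1; mR−mL=500/173 → turn +1·90°
n=2: pose=(3,4,N); sL=50/17, sR=50/37; mL=-2700/629, mR=-75/629; mL+mR=-75/17 → advance -1; mR−mL=2625/629 → turn +1·90°
n=3: pose=(3,3,W); sL=200/73, sR=40/13; mL=-5520/949, mR=1620/949; mL+mR=-300/73 → advance -1; mR−mL=7140/949 → turn +1·90°
n=4: pose=(4,3,S); sL=100/89, sR=20/9; mL=-2680/801, mR=1330/801; mL+mR=-150/89 → advance -1; mR−mL=4010/801 → turn +1·90°
n=5: pose=(4,4,E); sL=200/173, sR=200/173; mL=-400/173, mR=100/173; mL+mR=-300/173 → advance -1; mR−mL=500/173 → turn +1·90°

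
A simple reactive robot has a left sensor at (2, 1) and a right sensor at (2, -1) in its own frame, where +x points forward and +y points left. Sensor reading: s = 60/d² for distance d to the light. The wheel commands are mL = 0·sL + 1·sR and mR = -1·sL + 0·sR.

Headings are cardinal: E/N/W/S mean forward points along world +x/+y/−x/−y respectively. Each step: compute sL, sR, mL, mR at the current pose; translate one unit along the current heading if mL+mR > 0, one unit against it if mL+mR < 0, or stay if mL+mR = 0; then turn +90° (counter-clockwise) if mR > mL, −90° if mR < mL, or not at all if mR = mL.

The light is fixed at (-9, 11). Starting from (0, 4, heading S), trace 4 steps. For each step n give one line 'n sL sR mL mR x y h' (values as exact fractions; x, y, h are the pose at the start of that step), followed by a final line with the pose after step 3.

0 60/181 12/29 12/29 -60/181 0 4 S
1 6/13 30/49 30/49 -6/13 0 3 W
2 12/17 20/39 20/39 -12/17 -1 3 N
3 15/41 3/10 3/10 -15/41 -1 2 E
final -2 2 S

n=0: pose=(0,4,S); sL=60/181, sR=12/29; mL=12/29, mR=-60/181; mL+mR=432/5249 → advance +1; mR−mL=-3912/5249 → turn -1·90°
n=1: pose=(0,3,W); sL=6/13, sR=30/49; mL=30/49, mR=-6/13; mL+mR=96/637 → advance +1; mR−mL=-684/637 → turn -1·90°
n=2: pose=(-1,3,N); sL=12/17, sR=20/39; mL=20/39, mR=-12/17; mL+mR=-128/663 → advance -1; mR−mL=-808/663 → turn -1·90°
n=3: pose=(-1,2,E); sL=15/41, sR=3/10; mL=3/10, mR=-15/41; mL+mR=-27/410 → advance -1; mR−mL=-273/410 → turn -1·90°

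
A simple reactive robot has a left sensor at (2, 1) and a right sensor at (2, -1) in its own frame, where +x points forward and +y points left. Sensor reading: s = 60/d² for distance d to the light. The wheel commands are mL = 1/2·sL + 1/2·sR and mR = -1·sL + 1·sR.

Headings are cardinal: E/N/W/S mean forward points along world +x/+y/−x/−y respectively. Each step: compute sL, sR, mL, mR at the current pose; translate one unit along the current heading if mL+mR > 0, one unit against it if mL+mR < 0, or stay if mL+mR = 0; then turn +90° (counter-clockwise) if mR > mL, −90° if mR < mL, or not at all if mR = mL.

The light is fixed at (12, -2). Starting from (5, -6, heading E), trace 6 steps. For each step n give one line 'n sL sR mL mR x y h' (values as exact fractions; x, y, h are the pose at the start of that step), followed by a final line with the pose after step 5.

0 30/17 6/5 126/85 -48/85 5 -6 E
1 60/61 12/17 876/1037 -288/1037 6 -6 S
2 3/5 3/4 27/40 3/20 6 -7 W
3 60/73 4/3 236/219 112/219 5 -7 N
4 30/17 6/5 126/85 -48/85 5 -6 E
5 60/61 12/17 876/1037 -288/1037 6 -6 S
final 6 -7 W

n=0: pose=(5,-6,E); sL=30/17, sR=6/5; mL=126/85, mR=-48/85; mL+mR=78/85 → advance +1; mR−mL=-174/85 → turn -1·90°
n=1: pose=(6,-6,S); sL=60/61, sR=12/17; mL=876/1037, mR=-288/1037; mL+mR=588/1037 → advance +1; mR−mL=-1164/1037 → turn -1·90°
n=2: pose=(6,-7,W); sL=3/5, sR=3/4; mL=27/40, mR=3/20; mL+mR=33/40 → advance +1; mR−mL=-21/40 → turn -1·90°
n=3: pose=(5,-7,N); sL=60/73, sR=4/3; mL=236/219, mR=112/219; mL+mR=116/73 → advance +1; mR−mL=-124/219 → turn -1·90°
n=4: pose=(5,-6,E); sL=30/17, sR=6/5; mL=126/85, mR=-48/85; mL+mR=78/85 → advance +1; mR−mL=-174/85 → turn -1·90°
n=5: pose=(6,-6,S); sL=60/61, sR=12/17; mL=876/1037, mR=-288/1037; mL+mR=588/1037 → advance +1; mR−mL=-1164/1037 → turn -1·90°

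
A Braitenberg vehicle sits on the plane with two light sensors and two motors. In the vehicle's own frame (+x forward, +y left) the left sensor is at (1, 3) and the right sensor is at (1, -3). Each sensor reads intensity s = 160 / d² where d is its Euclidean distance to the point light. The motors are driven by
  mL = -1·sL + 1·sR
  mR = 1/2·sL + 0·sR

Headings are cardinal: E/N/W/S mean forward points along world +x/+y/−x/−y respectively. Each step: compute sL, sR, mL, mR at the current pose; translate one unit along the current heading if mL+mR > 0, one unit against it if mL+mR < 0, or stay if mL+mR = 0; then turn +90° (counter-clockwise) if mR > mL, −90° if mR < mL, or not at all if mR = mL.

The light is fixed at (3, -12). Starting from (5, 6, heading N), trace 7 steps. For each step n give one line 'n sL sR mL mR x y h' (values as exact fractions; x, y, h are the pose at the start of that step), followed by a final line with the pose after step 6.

0 80/181 80/193 -960/34933 40/181 5 6 N
1 160/257 32/97 -7296/24929 80/257 5 7 W
2 8/17 20/41 12/697 4/17 4 7 S
3 32/89 160/229 6912/20381 16/89 4 6 E
4 80/157 16/29 192/4553 40/157 5 6 S
5 160/409 32/41 6528/16769 80/409 5 5 E
6 40/73 5/8 45/584 20/73 6 5 S
final 6 4 E

n=0: pose=(5,6,N); sL=80/181, sR=80/193; mL=-960/34933, mR=40/181; mL+mR=6760/34933 → advance +1; mR−mL=8680/34933 → turn +1·90°
n=1: pose=(5,7,W); sL=160/257, sR=32/97; mL=-7296/24929, mR=80/257; mL+mR=464/24929 → advance +1; mR−mL=15056/24929 → turn +1·90°
n=2: pose=(4,7,S); sL=8/17, sR=20/41; mL=12/697, mR=4/17; mL+mR=176/697 → advance +1; mR−mL=152/697 → turn +1·90°
n=3: pose=(4,6,E); sL=32/89, sR=160/229; mL=6912/20381, mR=16/89; mL+mR=10576/20381 → advance +1; mR−mL=-3248/20381 → turn -1·90°
n=4: pose=(5,6,S); sL=80/157, sR=16/29; mL=192/4553, mR=40/157; mL+mR=1352/4553 → advance +1; mR−mL=968/4553 → turn +1·90°
n=5: pose=(5,5,E); sL=160/409, sR=32/41; mL=6528/16769, mR=80/409; mL+mR=9808/16769 → advance +1; mR−mL=-3248/16769 → turn -1·90°
n=6: pose=(6,5,S); sL=40/73, sR=5/8; mL=45/584, mR=20/73; mL+mR=205/584 → advance +1; mR−mL=115/584 → turn +1·90°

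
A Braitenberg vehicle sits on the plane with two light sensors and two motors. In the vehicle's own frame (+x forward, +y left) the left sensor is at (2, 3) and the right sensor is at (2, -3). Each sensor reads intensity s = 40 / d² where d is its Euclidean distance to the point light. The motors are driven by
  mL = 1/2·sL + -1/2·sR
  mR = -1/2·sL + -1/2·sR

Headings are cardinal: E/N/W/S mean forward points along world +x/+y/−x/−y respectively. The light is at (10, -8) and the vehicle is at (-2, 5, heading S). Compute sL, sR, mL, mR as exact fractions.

left sensor world pos  = (1, 3); dL² = 202
right sensor world pos = (-5, 3); dR² = 346
sL = 40/202 = 20/101
sR = 40/346 = 20/173
mL = 1/2·sL + -1/2·sR = 720/17473
mR = -1/2·sL + -1/2·sR = -2740/17473

20/101 20/173 720/17473 -2740/17473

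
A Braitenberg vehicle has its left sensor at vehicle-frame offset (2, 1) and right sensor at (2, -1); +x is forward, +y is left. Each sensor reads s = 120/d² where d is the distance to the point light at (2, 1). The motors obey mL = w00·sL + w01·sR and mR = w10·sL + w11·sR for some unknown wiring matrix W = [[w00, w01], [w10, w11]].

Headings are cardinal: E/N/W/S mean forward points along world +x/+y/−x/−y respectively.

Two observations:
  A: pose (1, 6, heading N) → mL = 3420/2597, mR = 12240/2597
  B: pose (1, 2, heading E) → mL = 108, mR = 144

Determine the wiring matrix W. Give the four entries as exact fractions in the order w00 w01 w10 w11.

-1/2 1 1 1

obs A: pose=(1,6,N) → sL=120/53, sR=120/49, mL=3420/2597, mR=12240/2597
obs B: pose=(1,2,E) → sL=24, sR=120, mL=108, mR=144
sensor matrix S = [[120/53, 120/49], [24, 120]]; det S = 552960/2597
solve [mL_A; mL_B] = S·[w00; w01] and [mR_A; mR_B] = S·[w10; w11]:
  w00 = -1/2, w01 = 1, w10 = 1, w11 = 1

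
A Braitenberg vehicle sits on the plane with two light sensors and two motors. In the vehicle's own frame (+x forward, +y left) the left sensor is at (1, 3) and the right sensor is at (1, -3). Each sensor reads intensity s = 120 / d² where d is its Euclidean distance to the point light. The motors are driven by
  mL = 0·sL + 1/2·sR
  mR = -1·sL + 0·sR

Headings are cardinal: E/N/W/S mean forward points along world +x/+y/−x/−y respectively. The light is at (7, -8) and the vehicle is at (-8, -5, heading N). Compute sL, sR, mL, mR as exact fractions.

6/17 3/4 3/8 -6/17

left sensor world pos  = (-11, -4); dL² = 340
right sensor world pos = (-5, -4); dR² = 160
sL = 120/340 = 6/17
sR = 120/160 = 3/4
mL = 0·sL + 1/2·sR = 3/8
mR = -1·sL + 0·sR = -6/17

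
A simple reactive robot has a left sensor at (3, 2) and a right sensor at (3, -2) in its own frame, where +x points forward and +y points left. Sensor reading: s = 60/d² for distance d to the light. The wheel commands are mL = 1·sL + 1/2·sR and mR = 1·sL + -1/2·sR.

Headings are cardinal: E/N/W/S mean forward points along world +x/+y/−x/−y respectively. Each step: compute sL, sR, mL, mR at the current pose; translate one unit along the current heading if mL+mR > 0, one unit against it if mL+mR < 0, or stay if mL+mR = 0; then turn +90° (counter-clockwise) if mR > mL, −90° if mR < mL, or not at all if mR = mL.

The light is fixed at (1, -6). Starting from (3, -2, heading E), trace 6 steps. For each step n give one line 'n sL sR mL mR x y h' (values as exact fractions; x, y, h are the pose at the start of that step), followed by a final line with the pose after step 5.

n=0: pose=(3,-2,E); sL=60/61, sR=60/29; mL=3570/1769, mR=-90/1769; mL+mR=120/61 → advance +1; mR−mL=-60/29 → turn -1·90°
n=1: pose=(4,-2,S); sL=30/13, sR=30; mL=225/13, mR=-165/13; mL+mR=60/13 → advance +1; mR−mL=-30 → turn -1·90°
n=2: pose=(4,-3,W); sL=60, sR=12/5; mL=306/5, mR=294/5; mL+mR=120 → advance +1; mR−mL=-12/5 → turn -1·90°
n=3: pose=(3,-3,N); sL=5/3, sR=15/13; mL=175/78, mR=85/78; mL+mR=10/3 → advance +1; mR−mL=-15/13 → turn -1·90°
n=4: pose=(3,-2,E); sL=60/61, sR=60/29; mL=3570/1769, mR=-90/1769; mL+mR=120/61 → advance +1; mR−mL=-60/29 → turn -1·90°
n=5: pose=(4,-2,S); sL=30/13, sR=30; mL=225/13, mR=-165/13; mL+mR=60/13 → advance +1; mR−mL=-30 → turn -1·90°

0 60/61 60/29 3570/1769 -90/1769 3 -2 E
1 30/13 30 225/13 -165/13 4 -2 S
2 60 12/5 306/5 294/5 4 -3 W
3 5/3 15/13 175/78 85/78 3 -3 N
4 60/61 60/29 3570/1769 -90/1769 3 -2 E
5 30/13 30 225/13 -165/13 4 -2 S
final 4 -3 W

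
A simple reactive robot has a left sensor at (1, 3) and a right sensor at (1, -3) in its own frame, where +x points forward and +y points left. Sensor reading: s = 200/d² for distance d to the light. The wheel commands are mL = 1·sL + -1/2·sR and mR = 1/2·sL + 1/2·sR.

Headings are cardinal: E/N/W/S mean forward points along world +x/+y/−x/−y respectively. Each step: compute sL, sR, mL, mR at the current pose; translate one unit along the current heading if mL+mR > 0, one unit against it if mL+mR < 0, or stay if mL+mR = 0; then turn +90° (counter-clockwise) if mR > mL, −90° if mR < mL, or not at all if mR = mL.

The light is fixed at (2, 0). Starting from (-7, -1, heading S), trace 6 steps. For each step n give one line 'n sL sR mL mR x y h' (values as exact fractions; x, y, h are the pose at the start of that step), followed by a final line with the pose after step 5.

n=0: pose=(-7,-1,S); sL=5, sR=50/37; mL=160/37, mR=235/74; mL+mR=15/2 → advance +1; mR−mL=-85/74 → turn -1·90°
n=1: pose=(-7,-2,W); sL=8/5, sR=200/101; mL=308/505, mR=904/505; mL+mR=12/5 → advance +1; mR−mL=596/505 → turn +1·90°
n=2: pose=(-8,-2,S); sL=100/29, sR=100/89; mL=7450/2581, mR=5900/2581; mL+mR=150/29 → advance +1; mR−mL=-1550/2581 → turn -1·90°
n=3: pose=(-8,-3,W); sL=200/157, sR=200/121; mL=8500/18997, mR=27800/18997; mL+mR=300/157 → advance +1; mR−mL=19300/18997 → turn +1·90°
n=4: pose=(-9,-3,S); sL=5/2, sR=50/53; mL=215/106, mR=365/212; mL+mR=15/4 → advance +1; mR−mL=-65/212 → turn -1·90°
n=5: pose=(-9,-4,W); sL=200/193, sR=40/29; mL=1940/5597, mR=6760/5597; mL+mR=300/193 → advance +1; mR−mL=4820/5597 → turn +1·90°

0 5 50/37 160/37 235/74 -7 -1 S
1 8/5 200/101 308/505 904/505 -7 -2 W
2 100/29 100/89 7450/2581 5900/2581 -8 -2 S
3 200/157 200/121 8500/18997 27800/18997 -8 -3 W
4 5/2 50/53 215/106 365/212 -9 -3 S
5 200/193 40/29 1940/5597 6760/5597 -9 -4 W
final -10 -4 S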